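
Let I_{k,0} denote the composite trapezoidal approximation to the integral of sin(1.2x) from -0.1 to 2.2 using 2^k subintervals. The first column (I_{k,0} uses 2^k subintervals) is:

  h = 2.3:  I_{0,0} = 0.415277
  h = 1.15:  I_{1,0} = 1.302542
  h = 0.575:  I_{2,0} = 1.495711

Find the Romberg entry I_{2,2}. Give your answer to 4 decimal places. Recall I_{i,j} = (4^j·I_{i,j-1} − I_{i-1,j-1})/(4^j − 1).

I_{1,1} = (4·1.302542 − 0.415277) / 3 = 1.598297
I_{2,1} = 1.495711 + (1.495711 − 1.302542)/3 = 1.560101
I_{2,2} = 1.560101 + (1.560101 − 1.598297)/15 = 1.557555

1.5576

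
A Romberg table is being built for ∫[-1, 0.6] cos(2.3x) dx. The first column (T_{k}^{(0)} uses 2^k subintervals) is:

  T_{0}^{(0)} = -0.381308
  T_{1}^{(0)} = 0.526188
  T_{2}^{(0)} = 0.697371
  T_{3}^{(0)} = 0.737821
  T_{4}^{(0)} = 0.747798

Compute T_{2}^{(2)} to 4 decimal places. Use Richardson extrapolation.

T_{1}^{(1)} = 0.526188 + (0.526188 − (-0.381308))/3 = 0.828687
T_{2}^{(1)} = 0.697371 + (0.697371 − 0.526188)/3 = 0.754432
T_{2}^{(2)} = 0.754432 + (0.754432 − 0.828687)/15 = 0.749482

0.7495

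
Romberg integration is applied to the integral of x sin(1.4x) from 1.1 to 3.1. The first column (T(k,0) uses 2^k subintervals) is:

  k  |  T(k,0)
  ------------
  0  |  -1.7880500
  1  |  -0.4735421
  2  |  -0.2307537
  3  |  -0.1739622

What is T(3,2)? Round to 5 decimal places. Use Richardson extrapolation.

-0.15538

Richardson extrapolation on the trapezoidal column (denominator 4−1=3):
T(2,1) = (4·(-0.2307537) − (-0.4735421)) / 3 = -0.1498242
T(3,1) = -0.1739622 + (-0.1739622 − (-0.2307537))/3 = -0.1550317
T(3,2) = (16·(-0.1550317) − (-0.1498242)) / 15 = -0.1553789
(Column j=1 coincides with Simpson's rule on the same nodes.)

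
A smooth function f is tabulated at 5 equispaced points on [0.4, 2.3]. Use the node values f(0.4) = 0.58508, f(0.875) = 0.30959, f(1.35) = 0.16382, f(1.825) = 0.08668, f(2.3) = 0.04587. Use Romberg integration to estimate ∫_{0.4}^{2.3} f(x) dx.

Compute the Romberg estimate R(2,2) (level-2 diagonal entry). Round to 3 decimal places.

R(0,0) (trapezoid, 1 panel, h=1.9000): 0.59940
R(1,0) (trapezoid, 2 panels, h=0.9500): 0.45533
R(2,0) (trapezoid, 4 panels, h=0.4750): 0.41589
R(1,1) = 0.45533 + (0.45533 − 0.59940)/3 = 0.40731
R(2,1) = 0.41589 + (0.41589 − 0.45533)/3 = 0.40274
R(2,2) = 0.40274 + (0.40274 − 0.40731)/15 = 0.40244

0.402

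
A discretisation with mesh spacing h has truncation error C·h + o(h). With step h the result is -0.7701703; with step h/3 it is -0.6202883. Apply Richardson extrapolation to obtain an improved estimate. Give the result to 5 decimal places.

The leading error scales as h; refining by a factor of 3 reduces it by 3^1 = 3.
Extrapolated value = (3·A(h/3) − A(h)) / (3 − 1)
= (3·(-0.6202883) − (-0.7701703)) / 2
= -1.0906946 / 2 = -0.5453473

-0.54535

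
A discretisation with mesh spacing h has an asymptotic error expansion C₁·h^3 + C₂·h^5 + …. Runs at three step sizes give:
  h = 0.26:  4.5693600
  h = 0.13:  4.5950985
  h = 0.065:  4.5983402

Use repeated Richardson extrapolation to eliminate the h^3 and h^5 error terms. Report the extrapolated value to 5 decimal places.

First eliminate the h^3 term (factor 2^3 = 8):
  B₁ = (8·4.5950985 − 4.5693600)/7 = 4.5987754
  B₂ = (8·4.5983402 − 4.5950985)/7 = 4.5988033
Then eliminate the h^5 term (factor 2^5 = 32):
  (32·4.5988033 − 4.5987754)/31 = 4.5988042

4.59880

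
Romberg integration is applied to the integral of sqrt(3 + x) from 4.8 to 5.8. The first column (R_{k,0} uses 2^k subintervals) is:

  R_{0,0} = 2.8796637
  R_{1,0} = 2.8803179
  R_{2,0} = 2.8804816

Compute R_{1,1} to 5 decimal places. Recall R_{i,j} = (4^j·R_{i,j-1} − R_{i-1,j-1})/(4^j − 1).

2.88054

Richardson extrapolation on the trapezoidal column (denominator 4−1=3):
R_{1,1} = (4·2.8803179 − 2.8796637) / 3 = 2.8805360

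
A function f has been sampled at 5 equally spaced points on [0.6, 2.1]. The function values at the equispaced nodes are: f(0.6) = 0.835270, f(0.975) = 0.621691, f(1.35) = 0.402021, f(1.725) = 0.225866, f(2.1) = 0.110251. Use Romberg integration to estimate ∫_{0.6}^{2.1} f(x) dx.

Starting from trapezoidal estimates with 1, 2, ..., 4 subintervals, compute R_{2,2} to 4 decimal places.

R_{0,0} (trapezoid, 1 panel, h=1.5000): 0.709141
R_{1,0} (trapezoid, 2 panels, h=0.7500): 0.656086
R_{2,0} (trapezoid, 4 panels, h=0.3750): 0.645877
R_{1,1} = 0.656086 + (0.656086 − 0.709141)/3 = 0.638401
R_{2,1} = 0.645877 + (0.645877 − 0.656086)/3 = 0.642474
R_{2,2} = 0.642474 + (0.642474 − 0.638401)/15 = 0.642746

0.6427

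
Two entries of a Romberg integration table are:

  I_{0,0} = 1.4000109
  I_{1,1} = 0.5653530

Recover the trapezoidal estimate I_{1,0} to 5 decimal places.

0.77402

From I_{1,1} = (4·I_{1,0} − I_{0,0})/3, solve for I_{1,0}:
4·I_{1,0} = 3·0.5653530 + 1.4000109 = 3.0960699
I_{1,0} = 0.7740175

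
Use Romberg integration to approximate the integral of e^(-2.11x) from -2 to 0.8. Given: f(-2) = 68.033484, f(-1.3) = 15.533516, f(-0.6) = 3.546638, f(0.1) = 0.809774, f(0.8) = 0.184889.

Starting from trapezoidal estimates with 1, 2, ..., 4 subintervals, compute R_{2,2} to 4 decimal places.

32.4512

R_{0,0} (trapezoid, 1 panel, h=2.8000): 95.505722
R_{1,0} (trapezoid, 2 panels, h=1.4000): 52.718154
R_{2,0} (trapezoid, 4 panels, h=0.7000): 37.799380
R_{1,1} = 52.718154 + (52.718154 − 95.505722)/3 = 38.455631
R_{2,1} = 37.799380 + (37.799380 − 52.718154)/3 = 32.826455
R_{2,2} = 32.826455 + (32.826455 − 38.455631)/15 = 32.451177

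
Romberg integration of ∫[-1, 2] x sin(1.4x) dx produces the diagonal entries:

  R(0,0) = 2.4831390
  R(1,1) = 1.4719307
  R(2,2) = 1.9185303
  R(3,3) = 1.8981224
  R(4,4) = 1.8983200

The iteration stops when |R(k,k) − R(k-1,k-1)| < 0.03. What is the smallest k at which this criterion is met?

k = 3

|R(1,1) − R(0,0)| = 1.0112083 ≥ 0.03
|R(2,2) − R(1,1)| = 0.4465996 ≥ 0.03
|R(3,3) − R(2,2)| = 0.0204079 < 0.03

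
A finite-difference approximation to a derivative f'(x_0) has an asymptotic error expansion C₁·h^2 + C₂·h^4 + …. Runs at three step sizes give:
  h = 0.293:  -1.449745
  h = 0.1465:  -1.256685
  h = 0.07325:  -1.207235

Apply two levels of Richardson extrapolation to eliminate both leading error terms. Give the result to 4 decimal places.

-1.1906

First eliminate the h^2 term (factor 2^2 = 4):
  B₁ = (4·(-1.256685) − (-1.449745))/3 = -1.192332
  B₂ = (4·(-1.207235) − (-1.256685))/3 = -1.190752
Then eliminate the h^4 term (factor 2^4 = 16):
  (16·(-1.190752) − (-1.192332))/15 = -1.190647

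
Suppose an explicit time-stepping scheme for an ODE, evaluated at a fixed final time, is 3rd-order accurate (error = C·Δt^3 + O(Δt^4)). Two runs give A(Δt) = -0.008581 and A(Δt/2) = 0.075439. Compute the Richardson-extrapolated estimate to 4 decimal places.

0.0874

Extrapolated value = (8·A(Δt/2) − A(Δt)) / (8 − 1)
= (8·0.075439 − (-0.008581)) / 7
= 0.612093 / 7 = 0.087442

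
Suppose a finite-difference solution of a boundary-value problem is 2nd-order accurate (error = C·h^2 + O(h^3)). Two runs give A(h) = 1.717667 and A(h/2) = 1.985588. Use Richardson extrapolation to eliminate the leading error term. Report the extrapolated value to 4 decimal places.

2.0749

The leading error scales as h^2; refining by a factor of 2 reduces it by 2^2 = 4.
Extrapolated value = (4·A(h/2) − A(h)) / (4 − 1)
= (4·1.985588 − 1.717667) / 3
= 6.224685 / 3 = 2.074895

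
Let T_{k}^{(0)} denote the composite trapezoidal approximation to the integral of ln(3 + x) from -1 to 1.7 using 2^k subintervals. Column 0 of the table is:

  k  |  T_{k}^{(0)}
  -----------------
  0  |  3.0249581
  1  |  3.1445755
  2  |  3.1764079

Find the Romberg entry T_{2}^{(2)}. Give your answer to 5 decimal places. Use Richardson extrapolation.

3.18719

Richardson extrapolation on the trapezoidal column (denominator 4−1=3):
T_{1}^{(1)} = 3.1445755 + (3.1445755 − 3.0249581)/3 = 3.1844480
T_{2}^{(1)} = (4·3.1764079 − 3.1445755) / 3 = 3.1870187
T_{2}^{(2)} = (16·3.1870187 − 3.1844480) / 15 = 3.1871901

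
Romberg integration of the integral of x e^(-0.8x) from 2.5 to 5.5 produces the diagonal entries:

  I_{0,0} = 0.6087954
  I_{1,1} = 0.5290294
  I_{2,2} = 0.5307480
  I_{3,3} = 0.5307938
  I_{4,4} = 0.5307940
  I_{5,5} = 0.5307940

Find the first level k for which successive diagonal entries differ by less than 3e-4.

|I_{1,1} − I_{0,0}| = 0.0797660 ≥ 3e-4
|I_{2,2} − I_{1,1}| = 0.0017186 ≥ 3e-4
|I_{3,3} − I_{2,2}| = 0.0000458 < 3e-4

k = 3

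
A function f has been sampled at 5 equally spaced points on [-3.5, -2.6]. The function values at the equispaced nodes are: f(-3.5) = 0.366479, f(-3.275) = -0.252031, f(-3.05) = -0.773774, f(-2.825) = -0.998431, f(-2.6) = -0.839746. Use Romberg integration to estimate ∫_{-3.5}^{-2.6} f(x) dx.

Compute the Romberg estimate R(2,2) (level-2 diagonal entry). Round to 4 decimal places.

-0.5261

R(0,0) (trapezoid, 1 panel, h=0.9000): -0.212970
R(1,0) (trapezoid, 2 panels, h=0.4500): -0.454683
R(2,0) (trapezoid, 4 panels, h=0.2250): -0.508696
R(1,1) = -0.454683 + (-0.454683 − (-0.212970))/3 = -0.535254
R(2,1) = -0.508696 + (-0.508696 − (-0.454683))/3 = -0.526700
R(2,2) = -0.526700 + (-0.526700 − (-0.535254))/15 = -0.526130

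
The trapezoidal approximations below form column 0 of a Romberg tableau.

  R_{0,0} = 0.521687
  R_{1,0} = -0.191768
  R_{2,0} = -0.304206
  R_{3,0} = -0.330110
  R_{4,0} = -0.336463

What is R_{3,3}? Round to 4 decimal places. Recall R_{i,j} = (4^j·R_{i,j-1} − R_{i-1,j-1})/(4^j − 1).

Richardson extrapolation on the trapezoidal column (denominator 4−1=3):
R_{1,1} = (4·(-0.191768) − 0.521687) / 3 = -0.429586
R_{2,1} = -0.304206 + (-0.304206 − (-0.191768))/3 = -0.341685
R_{3,1} = -0.330110 + (-0.330110 − (-0.304206))/3 = -0.338745
R_{2,2} = (16·(-0.341685) − (-0.429586)) / 15 = -0.335825
R_{3,2} = -0.338745 + (-0.338745 − (-0.341685))/15 = -0.338549
R_{3,3} = (64·(-0.338549) − (-0.335825)) / 63 = -0.338592

-0.3386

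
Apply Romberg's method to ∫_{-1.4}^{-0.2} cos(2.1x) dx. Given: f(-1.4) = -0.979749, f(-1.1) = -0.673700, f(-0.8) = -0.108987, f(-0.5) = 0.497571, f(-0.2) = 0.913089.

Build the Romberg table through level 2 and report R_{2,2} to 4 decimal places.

-0.0988

R_{0,0} (trapezoid, 1 panel, h=1.2000): -0.039996
R_{1,0} (trapezoid, 2 panels, h=0.6000): -0.085390
R_{2,0} (trapezoid, 4 panels, h=0.3000): -0.095534
R_{1,1} = -0.085390 + (-0.085390 − (-0.039996))/3 = -0.100521
R_{2,1} = -0.095534 + (-0.095534 − (-0.085390))/3 = -0.098915
R_{2,2} = -0.098915 + (-0.098915 − (-0.100521))/15 = -0.098808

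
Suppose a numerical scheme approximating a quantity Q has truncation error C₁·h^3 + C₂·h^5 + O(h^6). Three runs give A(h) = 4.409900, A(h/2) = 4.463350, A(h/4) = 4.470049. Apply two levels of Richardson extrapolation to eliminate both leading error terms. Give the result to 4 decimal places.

4.4710

First eliminate the h^3 term (factor 2^3 = 8):
  B₁ = (8·4.463350 − 4.409900)/7 = 4.470986
  B₂ = (8·4.470049 − 4.463350)/7 = 4.471006
Then eliminate the h^5 term (factor 2^5 = 32):
  (32·4.471006 − 4.470986)/31 = 4.471007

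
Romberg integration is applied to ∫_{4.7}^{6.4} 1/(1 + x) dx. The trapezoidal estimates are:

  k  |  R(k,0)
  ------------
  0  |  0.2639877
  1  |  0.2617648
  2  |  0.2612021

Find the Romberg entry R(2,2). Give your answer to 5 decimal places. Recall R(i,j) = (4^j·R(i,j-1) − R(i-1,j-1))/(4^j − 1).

R(1,1) = (4·0.2617648 − 0.2639877) / 3 = 0.2610238
R(2,1) = (4·0.2612021 − 0.2617648) / 3 = 0.2610145
R(2,2) = (16·0.2610145 − 0.2610238) / 15 = 0.2610139

0.26101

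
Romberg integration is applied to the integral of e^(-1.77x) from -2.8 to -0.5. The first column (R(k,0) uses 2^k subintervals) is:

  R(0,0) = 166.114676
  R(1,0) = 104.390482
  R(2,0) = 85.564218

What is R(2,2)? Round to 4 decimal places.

78.9870

Richardson extrapolation on the trapezoidal column (denominator 4−1=3):
R(1,1) = (4·104.390482 − 166.114676) / 3 = 83.815751
R(2,1) = 85.564218 + (85.564218 − 104.390482)/3 = 79.288797
R(2,2) = (16·79.288797 − 83.815751) / 15 = 78.987000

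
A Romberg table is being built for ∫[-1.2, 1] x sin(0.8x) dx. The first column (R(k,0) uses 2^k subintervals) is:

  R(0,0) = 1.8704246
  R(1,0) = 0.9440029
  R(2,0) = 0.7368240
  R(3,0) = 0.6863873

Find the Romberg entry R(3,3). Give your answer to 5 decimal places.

R(1,1) = (4·0.9440029 − 1.8704246) / 3 = 0.6351957
R(2,1) = (4·0.7368240 − 0.9440029) / 3 = 0.6677644
R(3,1) = (4·0.6863873 − 0.7368240) / 3 = 0.6695751
R(2,2) = (16·0.6677644 − 0.6351957) / 15 = 0.6699356
R(3,2) = 0.6695751 + (0.6695751 − 0.6677644)/15 = 0.6696958
R(3,3) = 0.6696958 + (0.6696958 − 0.6699356)/63 = 0.6696920

0.66969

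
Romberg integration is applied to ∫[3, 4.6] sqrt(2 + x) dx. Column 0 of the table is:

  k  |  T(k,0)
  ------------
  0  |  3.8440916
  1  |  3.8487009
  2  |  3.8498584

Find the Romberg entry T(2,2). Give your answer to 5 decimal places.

T(1,1) = 3.8487009 + (3.8487009 − 3.8440916)/3 = 3.8502373
T(2,1) = (4·3.8498584 − 3.8487009) / 3 = 3.8502442
T(2,2) = 3.8502442 + (3.8502442 − 3.8502373)/15 = 3.8502447

3.85024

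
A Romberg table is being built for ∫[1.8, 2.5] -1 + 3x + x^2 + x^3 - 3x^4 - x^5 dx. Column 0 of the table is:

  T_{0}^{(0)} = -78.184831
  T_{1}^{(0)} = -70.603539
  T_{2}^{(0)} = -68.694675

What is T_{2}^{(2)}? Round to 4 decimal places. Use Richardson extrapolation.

T_{1}^{(1)} = -70.603539 + (-70.603539 − (-78.184831))/3 = -68.076442
T_{2}^{(1)} = (4·(-68.694675) − (-70.603539)) / 3 = -68.058387
T_{2}^{(2)} = (16·(-68.058387) − (-68.076442)) / 15 = -68.057183

-68.0572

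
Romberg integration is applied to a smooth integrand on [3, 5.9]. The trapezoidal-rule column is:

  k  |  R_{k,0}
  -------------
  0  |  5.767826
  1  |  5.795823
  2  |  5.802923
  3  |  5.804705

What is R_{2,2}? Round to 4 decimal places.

R_{1,1} = (4·5.795823 − 5.767826) / 3 = 5.805155
R_{2,1} = (4·5.802923 − 5.795823) / 3 = 5.805290
R_{2,2} = (16·5.805290 − 5.805155) / 15 = 5.805299
(Column j=1 coincides with Simpson's rule on the same nodes.)

5.8053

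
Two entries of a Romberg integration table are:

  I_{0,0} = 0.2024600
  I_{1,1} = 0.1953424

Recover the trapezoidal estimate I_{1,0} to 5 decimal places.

From I_{1,1} = (4·I_{1,0} − I_{0,0})/3, solve for I_{1,0}:
4·I_{1,0} = 3·0.1953424 + 0.2024600 = 0.7884872
I_{1,0} = 0.1971218

0.19712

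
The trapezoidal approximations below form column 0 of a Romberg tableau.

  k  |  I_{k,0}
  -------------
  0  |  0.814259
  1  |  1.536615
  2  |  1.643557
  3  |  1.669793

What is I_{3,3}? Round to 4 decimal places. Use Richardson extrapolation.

1.6786

I_{1,1} = 1.536615 + (1.536615 − 0.814259)/3 = 1.777400
I_{2,1} = 1.643557 + (1.643557 − 1.536615)/3 = 1.679204
I_{3,1} = 1.669793 + (1.669793 − 1.643557)/3 = 1.678538
I_{2,2} = 1.679204 + (1.679204 − 1.777400)/15 = 1.672658
I_{3,2} = (16·1.678538 − 1.679204) / 15 = 1.678494
I_{3,3} = 1.678494 + (1.678494 − 1.672658)/63 = 1.678587
(Column j=1 coincides with Simpson's rule on the same nodes.)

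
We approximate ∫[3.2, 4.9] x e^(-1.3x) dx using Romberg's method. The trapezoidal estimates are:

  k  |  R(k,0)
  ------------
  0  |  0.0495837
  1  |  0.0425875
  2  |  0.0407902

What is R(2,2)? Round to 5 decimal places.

0.04019

R(1,1) = (4·0.0425875 − 0.0495837) / 3 = 0.0402554
R(2,1) = (4·0.0407902 − 0.0425875) / 3 = 0.0401911
R(2,2) = 0.0401911 + (0.0401911 − 0.0402554)/15 = 0.0401868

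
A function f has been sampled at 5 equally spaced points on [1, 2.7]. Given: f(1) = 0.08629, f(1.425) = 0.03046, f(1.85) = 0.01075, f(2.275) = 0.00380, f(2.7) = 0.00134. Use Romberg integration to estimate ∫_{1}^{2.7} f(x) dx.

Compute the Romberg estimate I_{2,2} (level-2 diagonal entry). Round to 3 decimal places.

I_{0,0} (trapezoid, 1 panel, h=1.7000): 0.07449
I_{1,0} (trapezoid, 2 panels, h=0.8500): 0.04638
I_{2,0} (trapezoid, 4 panels, h=0.4250): 0.03775
I_{1,1} = 0.04638 + (0.04638 − 0.07449)/3 = 0.03701
I_{2,1} = 0.03775 + (0.03775 − 0.04638)/3 = 0.03487
I_{2,2} = 0.03487 + (0.03487 − 0.03701)/15 = 0.03473

0.035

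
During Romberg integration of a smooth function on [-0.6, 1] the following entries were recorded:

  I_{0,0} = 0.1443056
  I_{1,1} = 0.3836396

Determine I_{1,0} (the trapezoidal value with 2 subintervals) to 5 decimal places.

From I_{1,1} = (4·I_{1,0} − I_{0,0})/3, solve for I_{1,0}:
4·I_{1,0} = 3·0.3836396 + 0.1443056 = 1.2952244
I_{1,0} = 0.3238061

0.32381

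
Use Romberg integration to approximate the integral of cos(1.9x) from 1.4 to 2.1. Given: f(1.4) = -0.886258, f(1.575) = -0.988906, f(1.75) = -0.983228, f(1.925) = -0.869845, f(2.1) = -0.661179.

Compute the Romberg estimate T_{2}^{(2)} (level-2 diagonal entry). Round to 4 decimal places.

-0.6386

T_{0}^{(0)} (trapezoid, 1 panel, h=0.7000): -0.541603
T_{1}^{(0)} (trapezoid, 2 panels, h=0.3500): -0.614931
T_{2}^{(0)} (trapezoid, 4 panels, h=0.1750): -0.632747
T_{1}^{(1)} = -0.614931 + (-0.614931 − (-0.541603))/3 = -0.639374
T_{2}^{(1)} = -0.632747 + (-0.632747 − (-0.614931))/3 = -0.638686
T_{2}^{(2)} = -0.638686 + (-0.638686 − (-0.639374))/15 = -0.638640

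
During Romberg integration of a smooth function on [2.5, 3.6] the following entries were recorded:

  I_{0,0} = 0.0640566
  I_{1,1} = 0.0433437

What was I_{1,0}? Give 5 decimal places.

From I_{1,1} = (4·I_{1,0} − I_{0,0})/3, solve for I_{1,0}:
4·I_{1,0} = 3·0.0433437 + 0.0640566 = 0.1940877
I_{1,0} = 0.0485219

0.04852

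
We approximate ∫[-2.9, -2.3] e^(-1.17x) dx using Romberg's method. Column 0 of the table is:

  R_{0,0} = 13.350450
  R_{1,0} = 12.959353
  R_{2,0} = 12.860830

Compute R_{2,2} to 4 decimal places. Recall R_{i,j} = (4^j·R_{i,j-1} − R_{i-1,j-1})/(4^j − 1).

Richardson extrapolation on the trapezoidal column (denominator 4−1=3):
R_{1,1} = 12.959353 + (12.959353 − 13.350450)/3 = 12.828987
R_{2,1} = 12.860830 + (12.860830 − 12.959353)/3 = 12.827989
R_{2,2} = (16·12.827989 − 12.828987) / 15 = 12.827922
(Column j=1 coincides with Simpson's rule on the same nodes.)

12.8279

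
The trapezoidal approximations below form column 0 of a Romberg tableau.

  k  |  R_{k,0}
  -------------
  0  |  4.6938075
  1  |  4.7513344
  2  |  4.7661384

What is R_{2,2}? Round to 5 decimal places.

4.77111

R_{1,1} = (4·4.7513344 − 4.6938075) / 3 = 4.7705100
R_{2,1} = (4·4.7661384 − 4.7513344) / 3 = 4.7710731
R_{2,2} = 4.7710731 + (4.7710731 − 4.7705100)/15 = 4.7711106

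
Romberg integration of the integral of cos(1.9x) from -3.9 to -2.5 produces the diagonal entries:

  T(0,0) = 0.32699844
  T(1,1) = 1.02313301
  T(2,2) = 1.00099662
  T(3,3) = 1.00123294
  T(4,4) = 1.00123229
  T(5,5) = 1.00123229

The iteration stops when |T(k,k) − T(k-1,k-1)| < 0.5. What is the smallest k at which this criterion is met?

|T(1,1) − T(0,0)| = 0.69613457 ≥ 0.5
|T(2,2) − T(1,1)| = 0.02213639 < 0.5

k = 2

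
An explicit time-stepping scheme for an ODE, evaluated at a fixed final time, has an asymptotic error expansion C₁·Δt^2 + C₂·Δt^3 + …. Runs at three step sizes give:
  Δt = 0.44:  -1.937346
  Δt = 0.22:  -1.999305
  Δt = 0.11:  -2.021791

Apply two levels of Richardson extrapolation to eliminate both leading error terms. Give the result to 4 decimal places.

First eliminate the Δt^2 term (factor 2^2 = 4):
  B₁ = (4·(-1.999305) − (-1.937346))/3 = -2.019958
  B₂ = (4·(-2.021791) − (-1.999305))/3 = -2.029286
Then eliminate the Δt^3 term (factor 2^3 = 8):
  (8·(-2.029286) − (-2.019958))/7 = -2.030619

-2.0306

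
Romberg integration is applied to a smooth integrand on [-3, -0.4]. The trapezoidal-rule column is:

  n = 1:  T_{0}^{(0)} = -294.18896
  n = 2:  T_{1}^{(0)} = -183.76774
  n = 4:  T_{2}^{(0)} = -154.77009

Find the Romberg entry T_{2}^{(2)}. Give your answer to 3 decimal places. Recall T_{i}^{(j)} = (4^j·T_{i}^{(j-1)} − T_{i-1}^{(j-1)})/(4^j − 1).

Richardson extrapolation on the trapezoidal column (denominator 4−1=3):
T_{1}^{(1)} = -183.76774 + (-183.76774 − (-294.18896))/3 = -146.96067
T_{2}^{(1)} = -154.77009 + (-154.77009 − (-183.76774))/3 = -145.10421
T_{2}^{(2)} = (16·(-145.10421) − (-146.96067)) / 15 = -144.98045
(Column j=1 coincides with Simpson's rule on the same nodes.)

-144.980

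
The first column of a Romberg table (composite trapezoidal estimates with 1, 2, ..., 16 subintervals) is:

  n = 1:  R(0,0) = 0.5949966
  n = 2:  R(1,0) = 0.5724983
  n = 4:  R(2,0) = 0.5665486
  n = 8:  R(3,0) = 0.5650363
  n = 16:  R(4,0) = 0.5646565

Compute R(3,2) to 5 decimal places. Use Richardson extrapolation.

0.56453

R(2,1) = (4·0.5665486 − 0.5724983) / 3 = 0.5645654
R(3,1) = (4·0.5650363 − 0.5665486) / 3 = 0.5645322
R(3,2) = 0.5645322 + (0.5645322 − 0.5645654)/15 = 0.5645300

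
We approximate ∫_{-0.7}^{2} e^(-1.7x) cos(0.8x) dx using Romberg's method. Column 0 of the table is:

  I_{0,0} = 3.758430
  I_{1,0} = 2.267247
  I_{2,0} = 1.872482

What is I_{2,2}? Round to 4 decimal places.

Richardson extrapolation on the trapezoidal column (denominator 4−1=3):
I_{1,1} = 2.267247 + (2.267247 − 3.758430)/3 = 1.770186
I_{2,1} = (4·1.872482 − 2.267247) / 3 = 1.740894
I_{2,2} = (16·1.740894 − 1.770186) / 15 = 1.738941

1.7389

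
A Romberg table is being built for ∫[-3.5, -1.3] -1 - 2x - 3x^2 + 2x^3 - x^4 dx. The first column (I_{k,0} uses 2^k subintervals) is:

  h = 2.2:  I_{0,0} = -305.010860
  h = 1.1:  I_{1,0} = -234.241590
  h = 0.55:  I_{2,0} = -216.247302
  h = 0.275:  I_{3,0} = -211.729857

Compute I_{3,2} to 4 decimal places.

I_{2,1} = -216.247302 + (-216.247302 − (-234.241590))/3 = -210.249206
I_{3,1} = (4·(-211.729857) − (-216.247302)) / 3 = -210.224042
I_{3,2} = -210.224042 + (-210.224042 − (-210.249206))/15 = -210.222364

-210.2224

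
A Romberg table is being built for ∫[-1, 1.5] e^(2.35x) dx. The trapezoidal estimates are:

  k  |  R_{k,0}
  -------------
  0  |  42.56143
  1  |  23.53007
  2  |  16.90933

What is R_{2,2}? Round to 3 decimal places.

R_{1,1} = (4·23.53007 − 42.56143) / 3 = 17.18628
R_{2,1} = (4·16.90933 − 23.53007) / 3 = 14.70242
R_{2,2} = (16·14.70242 − 17.18628) / 15 = 14.53683
(Column j=1 coincides with Simpson's rule on the same nodes.)

14.537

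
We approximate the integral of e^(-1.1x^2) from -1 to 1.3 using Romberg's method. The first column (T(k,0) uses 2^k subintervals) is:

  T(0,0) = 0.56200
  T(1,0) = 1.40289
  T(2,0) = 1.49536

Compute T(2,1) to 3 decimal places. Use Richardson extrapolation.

Richardson extrapolation on the trapezoidal column (denominator 4−1=3):
T(2,1) = (4·1.49536 − 1.40289) / 3 = 1.52618

1.526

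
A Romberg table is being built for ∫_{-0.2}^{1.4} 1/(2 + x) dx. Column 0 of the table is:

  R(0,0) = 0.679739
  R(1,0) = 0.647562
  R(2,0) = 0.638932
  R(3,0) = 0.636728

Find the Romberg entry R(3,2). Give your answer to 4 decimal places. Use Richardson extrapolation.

0.6360

Richardson extrapolation on the trapezoidal column (denominator 4−1=3):
R(2,1) = (4·0.638932 − 0.647562) / 3 = 0.636055
R(3,1) = 0.636728 + (0.636728 − 0.638932)/3 = 0.635993
R(3,2) = (16·0.635993 − 0.636055) / 15 = 0.635989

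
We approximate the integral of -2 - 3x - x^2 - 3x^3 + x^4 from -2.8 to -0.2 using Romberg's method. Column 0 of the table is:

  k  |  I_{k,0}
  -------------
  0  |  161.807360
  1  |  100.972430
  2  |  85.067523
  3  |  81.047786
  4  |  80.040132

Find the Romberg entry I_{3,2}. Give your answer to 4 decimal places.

I_{2,1} = (4·85.067523 − 100.972430) / 3 = 79.765887
I_{3,1} = (4·81.047786 − 85.067523) / 3 = 79.707874
I_{3,2} = (16·79.707874 − 79.765887) / 15 = 79.704006

79.7040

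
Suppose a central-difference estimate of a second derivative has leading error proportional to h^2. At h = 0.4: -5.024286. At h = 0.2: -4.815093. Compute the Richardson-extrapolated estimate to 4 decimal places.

The leading error scales as h^2; refining by a factor of 2 reduces it by 2^2 = 4.
Extrapolated value = (4·A(h/2) − A(h)) / (4 − 1)
= (4·(-4.815093) − (-5.024286)) / 3
= -14.236086 / 3 = -4.745362

-4.7454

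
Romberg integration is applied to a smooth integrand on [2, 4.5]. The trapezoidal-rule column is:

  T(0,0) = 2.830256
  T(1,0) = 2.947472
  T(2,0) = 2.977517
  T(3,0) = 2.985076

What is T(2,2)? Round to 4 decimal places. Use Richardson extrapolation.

2.9876

T(1,1) = (4·2.947472 − 2.830256) / 3 = 2.986544
T(2,1) = 2.977517 + (2.977517 − 2.947472)/3 = 2.987532
T(2,2) = (16·2.987532 − 2.986544) / 15 = 2.987598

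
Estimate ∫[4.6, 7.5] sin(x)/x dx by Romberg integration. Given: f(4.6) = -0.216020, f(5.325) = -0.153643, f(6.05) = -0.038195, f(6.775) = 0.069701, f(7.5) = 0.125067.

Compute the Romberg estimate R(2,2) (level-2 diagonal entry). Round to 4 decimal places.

-0.1218

R(0,0) (trapezoid, 1 panel, h=2.9000): -0.131882
R(1,0) (trapezoid, 2 panels, h=1.4500): -0.121324
R(2,0) (trapezoid, 4 panels, h=0.7250): -0.121520
R(1,1) = -0.121324 + (-0.121324 − (-0.131882))/3 = -0.117805
R(2,1) = -0.121520 + (-0.121520 − (-0.121324))/3 = -0.121585
R(2,2) = -0.121585 + (-0.121585 − (-0.117805))/15 = -0.121837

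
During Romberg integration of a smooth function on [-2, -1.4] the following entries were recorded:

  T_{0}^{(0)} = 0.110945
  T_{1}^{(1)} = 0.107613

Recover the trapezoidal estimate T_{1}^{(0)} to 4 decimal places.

From T_{1}^{(1)} = (4·T_{1}^{(0)} − T_{0}^{(0)})/3, solve for T_{1}^{(0)}:
4·T_{1}^{(0)} = 3·0.107613 + 0.110945 = 0.433784
T_{1}^{(0)} = 0.108446

0.1084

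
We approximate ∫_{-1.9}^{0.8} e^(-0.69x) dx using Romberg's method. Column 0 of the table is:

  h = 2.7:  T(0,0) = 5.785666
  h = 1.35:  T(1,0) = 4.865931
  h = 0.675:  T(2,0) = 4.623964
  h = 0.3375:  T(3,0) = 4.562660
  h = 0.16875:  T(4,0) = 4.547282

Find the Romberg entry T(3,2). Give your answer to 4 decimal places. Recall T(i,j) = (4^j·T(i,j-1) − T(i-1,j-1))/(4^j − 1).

Richardson extrapolation on the trapezoidal column (denominator 4−1=3):
T(2,1) = (4·4.623964 − 4.865931) / 3 = 4.543308
T(3,1) = 4.562660 + (4.562660 − 4.623964)/3 = 4.542225
T(3,2) = (16·4.542225 − 4.543308) / 15 = 4.542153

4.5422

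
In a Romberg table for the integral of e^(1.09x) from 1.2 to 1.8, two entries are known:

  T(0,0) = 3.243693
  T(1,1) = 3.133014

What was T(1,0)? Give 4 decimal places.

From T(1,1) = (4·T(1,0) − T(0,0))/3, solve for T(1,0):
4·T(1,0) = 3·3.133014 + 3.243693 = 12.642735
T(1,0) = 3.160684

3.1607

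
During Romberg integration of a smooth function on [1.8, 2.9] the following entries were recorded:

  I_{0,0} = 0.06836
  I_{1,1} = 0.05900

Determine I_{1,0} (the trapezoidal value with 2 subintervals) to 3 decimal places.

0.061

From I_{1,1} = (4·I_{1,0} − I_{0,0})/3, solve for I_{1,0}:
4·I_{1,0} = 3·0.05900 + 0.06836 = 0.24536
I_{1,0} = 0.06134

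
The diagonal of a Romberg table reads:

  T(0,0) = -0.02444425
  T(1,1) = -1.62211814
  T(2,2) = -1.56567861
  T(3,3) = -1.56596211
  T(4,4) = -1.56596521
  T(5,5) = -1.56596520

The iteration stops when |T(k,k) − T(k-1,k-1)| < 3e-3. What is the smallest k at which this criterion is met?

k = 3

|T(1,1) − T(0,0)| = 1.59767389 ≥ 3e-3
|T(2,2) − T(1,1)| = 0.05643953 ≥ 3e-3
|T(3,3) − T(2,2)| = 0.00028350 < 3e-3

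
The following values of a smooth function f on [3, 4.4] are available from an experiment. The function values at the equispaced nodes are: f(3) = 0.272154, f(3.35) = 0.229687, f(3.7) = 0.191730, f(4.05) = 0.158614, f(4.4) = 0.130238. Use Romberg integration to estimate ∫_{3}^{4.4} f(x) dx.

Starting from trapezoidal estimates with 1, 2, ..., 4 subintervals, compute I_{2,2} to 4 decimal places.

I_{0,0} (trapezoid, 1 panel, h=1.4000): 0.281674
I_{1,0} (trapezoid, 2 panels, h=0.7000): 0.275048
I_{2,0} (trapezoid, 4 panels, h=0.3500): 0.273429
I_{1,1} = 0.275048 + (0.275048 − 0.281674)/3 = 0.272839
I_{2,1} = 0.273429 + (0.273429 − 0.275048)/3 = 0.272889
I_{2,2} = 0.272889 + (0.272889 − 0.272839)/15 = 0.272892

0.2729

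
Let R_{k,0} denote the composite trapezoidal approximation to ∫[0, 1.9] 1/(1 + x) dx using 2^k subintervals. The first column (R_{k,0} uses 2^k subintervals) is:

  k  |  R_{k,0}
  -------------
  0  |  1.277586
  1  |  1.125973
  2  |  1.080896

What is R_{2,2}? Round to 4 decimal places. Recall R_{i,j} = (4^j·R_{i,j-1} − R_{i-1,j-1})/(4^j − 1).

Richardson extrapolation on the trapezoidal column (denominator 4−1=3):
R_{1,1} = 1.125973 + (1.125973 − 1.277586)/3 = 1.075435
R_{2,1} = (4·1.080896 − 1.125973) / 3 = 1.065870
R_{2,2} = 1.065870 + (1.065870 − 1.075435)/15 = 1.065232

1.0652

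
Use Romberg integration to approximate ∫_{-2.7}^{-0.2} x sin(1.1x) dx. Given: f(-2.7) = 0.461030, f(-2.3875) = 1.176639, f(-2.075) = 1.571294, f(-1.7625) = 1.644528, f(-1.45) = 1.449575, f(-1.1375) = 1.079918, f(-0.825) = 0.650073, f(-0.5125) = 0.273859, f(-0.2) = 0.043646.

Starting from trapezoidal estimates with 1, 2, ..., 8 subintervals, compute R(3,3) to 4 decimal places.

R(0,0) (trapezoid, 1 panel, h=2.5000): 0.630845
R(1,0) (trapezoid, 2 panels, h=1.2500): 2.127391
R(2,0) (trapezoid, 4 panels, h=0.6250): 2.452050
R(3,0) (trapezoid, 8 panels, h=0.3125): 2.530695
R(1,1) = 2.127391 + (2.127391 − 0.630845)/3 = 2.626240
R(2,1) = 2.452050 + (2.452050 − 2.127391)/3 = 2.560270
R(3,1) = 2.530695 + (2.530695 − 2.452050)/3 = 2.556910
R(2,2) = 2.560270 + (2.560270 − 2.626240)/15 = 2.555872
R(3,2) = 2.556910 + (2.556910 − 2.560270)/15 = 2.556686
R(3,3) = 2.556686 + (2.556686 − 2.555872)/63 = 2.556699

2.5567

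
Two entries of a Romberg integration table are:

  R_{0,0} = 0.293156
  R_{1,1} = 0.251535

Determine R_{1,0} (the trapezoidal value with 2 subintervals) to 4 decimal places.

From R_{1,1} = (4·R_{1,0} − R_{0,0})/3, solve for R_{1,0}:
4·R_{1,0} = 3·0.251535 + 0.293156 = 1.047761
R_{1,0} = 0.261940

0.2619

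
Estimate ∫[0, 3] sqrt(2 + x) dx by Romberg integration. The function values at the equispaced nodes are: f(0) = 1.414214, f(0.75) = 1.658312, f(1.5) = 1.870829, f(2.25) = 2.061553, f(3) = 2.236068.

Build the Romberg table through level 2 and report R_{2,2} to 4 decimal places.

R_{0,0} (trapezoid, 1 panel, h=3.0000): 5.475423
R_{1,0} (trapezoid, 2 panels, h=1.5000): 5.543955
R_{2,0} (trapezoid, 4 panels, h=0.7500): 5.561876
R_{1,1} = 5.543955 + (5.543955 − 5.475423)/3 = 5.566799
R_{2,1} = 5.561876 + (5.561876 − 5.543955)/3 = 5.567850
R_{2,2} = 5.567850 + (5.567850 − 5.566799)/15 = 5.567920

5.5679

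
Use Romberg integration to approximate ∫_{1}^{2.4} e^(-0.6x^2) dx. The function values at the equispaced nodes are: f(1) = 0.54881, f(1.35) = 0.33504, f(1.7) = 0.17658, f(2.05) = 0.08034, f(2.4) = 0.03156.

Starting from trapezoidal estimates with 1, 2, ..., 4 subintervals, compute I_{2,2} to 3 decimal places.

I_{0,0} (trapezoid, 1 panel, h=1.4000): 0.40626
I_{1,0} (trapezoid, 2 panels, h=0.7000): 0.32674
I_{2,0} (trapezoid, 4 panels, h=0.3500): 0.30875
I_{1,1} = 0.32674 + (0.32674 − 0.40626)/3 = 0.30023
I_{2,1} = 0.30875 + (0.30875 − 0.32674)/3 = 0.30275
I_{2,2} = 0.30275 + (0.30275 − 0.30023)/15 = 0.30292

0.303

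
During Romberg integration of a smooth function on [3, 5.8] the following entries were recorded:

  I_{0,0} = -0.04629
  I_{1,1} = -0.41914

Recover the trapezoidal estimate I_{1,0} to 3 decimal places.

-0.326

From I_{1,1} = (4·I_{1,0} − I_{0,0})/3, solve for I_{1,0}:
4·I_{1,0} = 3·(-0.41914) + (-0.04629) = -1.30371
I_{1,0} = -0.32593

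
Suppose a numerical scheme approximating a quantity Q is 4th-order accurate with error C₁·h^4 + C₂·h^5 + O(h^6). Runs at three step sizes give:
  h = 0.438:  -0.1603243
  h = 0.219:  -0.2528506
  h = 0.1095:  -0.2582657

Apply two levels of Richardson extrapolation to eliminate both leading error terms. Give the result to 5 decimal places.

First eliminate the h^4 term (factor 2^4 = 16):
  B₁ = (16·(-0.2528506) − (-0.1603243))/15 = -0.2590190
  B₂ = (16·(-0.2582657) − (-0.2528506))/15 = -0.2586267
Then eliminate the h^5 term (factor 2^5 = 32):
  (32·(-0.2586267) − (-0.2590190))/31 = -0.2586140

-0.25861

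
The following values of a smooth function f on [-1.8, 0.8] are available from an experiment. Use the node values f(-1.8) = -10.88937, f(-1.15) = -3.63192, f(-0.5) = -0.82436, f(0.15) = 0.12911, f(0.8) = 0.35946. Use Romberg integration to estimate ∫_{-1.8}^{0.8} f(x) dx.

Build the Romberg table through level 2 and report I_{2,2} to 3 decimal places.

I_{0,0} (trapezoid, 1 panel, h=2.6000): -13.68888
I_{1,0} (trapezoid, 2 panels, h=1.3000): -7.91611
I_{2,0} (trapezoid, 4 panels, h=0.6500): -6.23488
I_{1,1} = -7.91611 + (-7.91611 − (-13.68888))/3 = -5.99185
I_{2,1} = -6.23488 + (-6.23488 − (-7.91611))/3 = -5.67447
I_{2,2} = -5.67447 + (-5.67447 − (-5.99185))/15 = -5.65331

-5.653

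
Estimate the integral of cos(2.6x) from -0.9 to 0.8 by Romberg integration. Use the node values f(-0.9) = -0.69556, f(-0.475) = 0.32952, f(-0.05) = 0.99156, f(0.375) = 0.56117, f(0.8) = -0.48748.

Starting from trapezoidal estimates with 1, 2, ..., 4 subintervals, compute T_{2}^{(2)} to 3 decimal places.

0.607

T_{0}^{(0)} (trapezoid, 1 panel, h=1.7000): -1.00558
T_{1}^{(0)} (trapezoid, 2 panels, h=0.8500): 0.34003
T_{2}^{(0)} (trapezoid, 4 panels, h=0.4250): 0.54856
T_{1}^{(1)} = 0.34003 + (0.34003 − (-1.00558))/3 = 0.78857
T_{2}^{(1)} = 0.54856 + (0.54856 − 0.34003)/3 = 0.61807
T_{2}^{(2)} = 0.61807 + (0.61807 − 0.78857)/15 = 0.60670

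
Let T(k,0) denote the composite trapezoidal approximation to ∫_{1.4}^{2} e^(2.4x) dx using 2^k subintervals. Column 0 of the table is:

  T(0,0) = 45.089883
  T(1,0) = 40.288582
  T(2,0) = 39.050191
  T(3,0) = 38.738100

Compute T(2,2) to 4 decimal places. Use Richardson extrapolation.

T(1,1) = 40.288582 + (40.288582 − 45.089883)/3 = 38.688148
T(2,1) = (4·39.050191 − 40.288582) / 3 = 38.637394
T(2,2) = 38.637394 + (38.637394 − 38.688148)/15 = 38.634010
(Column j=1 coincides with Simpson's rule on the same nodes.)

38.6340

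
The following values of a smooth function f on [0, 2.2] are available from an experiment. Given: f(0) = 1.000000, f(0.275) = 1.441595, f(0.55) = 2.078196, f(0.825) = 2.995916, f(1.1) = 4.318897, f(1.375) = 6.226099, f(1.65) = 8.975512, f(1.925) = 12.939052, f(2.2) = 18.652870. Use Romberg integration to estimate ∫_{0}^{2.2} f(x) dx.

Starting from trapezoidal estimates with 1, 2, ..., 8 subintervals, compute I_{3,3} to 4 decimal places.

13.2728

I_{0,0} (trapezoid, 1 panel, h=2.2000): 21.618157
I_{1,0} (trapezoid, 2 panels, h=1.1000): 15.559865
I_{2,0} (trapezoid, 4 panels, h=0.5500): 13.859472
I_{3,0} (trapezoid, 8 panels, h=0.2750): 13.420468
I_{1,1} = 15.559865 + (15.559865 − 21.618157)/3 = 13.540434
I_{2,1} = 13.859472 + (13.859472 − 15.559865)/3 = 13.292674
I_{3,1} = 13.420468 + (13.420468 − 13.859472)/3 = 13.274133
I_{2,2} = 13.292674 + (13.292674 − 13.540434)/15 = 13.276157
I_{3,2} = 13.274133 + (13.274133 − 13.292674)/15 = 13.272897
I_{3,3} = 13.272897 + (13.272897 − 13.276157)/63 = 13.272845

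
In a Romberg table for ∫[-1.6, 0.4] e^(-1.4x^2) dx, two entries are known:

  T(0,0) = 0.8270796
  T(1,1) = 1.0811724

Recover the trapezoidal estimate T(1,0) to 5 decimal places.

From T(1,1) = (4·T(1,0) − T(0,0))/3, solve for T(1,0):
4·T(1,0) = 3·1.0811724 + 0.8270796 = 4.0705968
T(1,0) = 1.0176492

1.01765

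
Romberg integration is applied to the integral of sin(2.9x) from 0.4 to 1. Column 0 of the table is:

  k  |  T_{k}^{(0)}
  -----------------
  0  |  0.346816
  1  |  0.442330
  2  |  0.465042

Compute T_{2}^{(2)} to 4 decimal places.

0.4725

Richardson extrapolation on the trapezoidal column (denominator 4−1=3):
T_{1}^{(1)} = (4·0.442330 − 0.346816) / 3 = 0.474168
T_{2}^{(1)} = 0.465042 + (0.465042 − 0.442330)/3 = 0.472613
T_{2}^{(2)} = (16·0.472613 − 0.474168) / 15 = 0.472509
(Column j=1 coincides with Simpson's rule on the same nodes.)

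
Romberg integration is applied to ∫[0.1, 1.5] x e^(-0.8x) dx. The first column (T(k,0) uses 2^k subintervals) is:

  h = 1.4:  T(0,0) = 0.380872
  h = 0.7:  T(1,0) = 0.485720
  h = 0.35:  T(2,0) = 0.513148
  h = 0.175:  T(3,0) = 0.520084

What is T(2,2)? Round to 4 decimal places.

0.5224

T(1,1) = 0.485720 + (0.485720 − 0.380872)/3 = 0.520669
T(2,1) = 0.513148 + (0.513148 − 0.485720)/3 = 0.522291
T(2,2) = (16·0.522291 − 0.520669) / 15 = 0.522399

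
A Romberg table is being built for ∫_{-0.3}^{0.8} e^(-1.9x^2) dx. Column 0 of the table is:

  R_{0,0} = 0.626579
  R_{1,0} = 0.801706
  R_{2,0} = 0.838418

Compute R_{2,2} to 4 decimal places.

0.8500

Richardson extrapolation on the trapezoidal column (denominator 4−1=3):
R_{1,1} = 0.801706 + (0.801706 − 0.626579)/3 = 0.860082
R_{2,1} = 0.838418 + (0.838418 − 0.801706)/3 = 0.850655
R_{2,2} = (16·0.850655 − 0.860082) / 15 = 0.850027
(Column j=1 coincides with Simpson's rule on the same nodes.)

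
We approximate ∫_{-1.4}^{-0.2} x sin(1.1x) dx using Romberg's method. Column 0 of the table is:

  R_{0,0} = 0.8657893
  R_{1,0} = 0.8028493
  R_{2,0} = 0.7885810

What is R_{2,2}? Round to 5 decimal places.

0.78396

Richardson extrapolation on the trapezoidal column (denominator 4−1=3):
R_{1,1} = (4·0.8028493 − 0.8657893) / 3 = 0.7818693
R_{2,1} = (4·0.7885810 − 0.8028493) / 3 = 0.7838249
R_{2,2} = (16·0.7838249 − 0.7818693) / 15 = 0.7839553
(Column j=1 coincides with Simpson's rule on the same nodes.)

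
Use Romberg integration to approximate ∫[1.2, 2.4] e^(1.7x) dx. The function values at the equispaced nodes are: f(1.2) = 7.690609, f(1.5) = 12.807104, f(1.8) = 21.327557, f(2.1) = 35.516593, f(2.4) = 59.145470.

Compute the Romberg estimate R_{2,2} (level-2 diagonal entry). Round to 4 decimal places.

R_{0,0} (trapezoid, 1 panel, h=1.2000): 40.101647
R_{1,0} (trapezoid, 2 panels, h=0.6000): 32.847358
R_{2,0} (trapezoid, 4 panels, h=0.3000): 30.920788
R_{1,1} = 32.847358 + (32.847358 − 40.101647)/3 = 30.429262
R_{2,1} = 30.920788 + (30.920788 − 32.847358)/3 = 30.278598
R_{2,2} = 30.278598 + (30.278598 − 30.429262)/15 = 30.268554

30.2686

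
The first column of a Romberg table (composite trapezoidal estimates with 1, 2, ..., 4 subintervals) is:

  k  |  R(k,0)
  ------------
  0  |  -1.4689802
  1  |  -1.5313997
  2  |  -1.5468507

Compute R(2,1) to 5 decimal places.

-1.55200

R(2,1) = -1.5468507 + (-1.5468507 − (-1.5313997))/3 = -1.5520010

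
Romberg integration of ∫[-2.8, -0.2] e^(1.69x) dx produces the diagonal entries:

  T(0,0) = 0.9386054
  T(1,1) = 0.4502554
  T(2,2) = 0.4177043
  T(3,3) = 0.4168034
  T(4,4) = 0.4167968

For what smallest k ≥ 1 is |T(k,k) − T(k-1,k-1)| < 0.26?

|T(1,1) − T(0,0)| = 0.4883500 ≥ 0.26
|T(2,2) − T(1,1)| = 0.0325511 < 0.26

k = 2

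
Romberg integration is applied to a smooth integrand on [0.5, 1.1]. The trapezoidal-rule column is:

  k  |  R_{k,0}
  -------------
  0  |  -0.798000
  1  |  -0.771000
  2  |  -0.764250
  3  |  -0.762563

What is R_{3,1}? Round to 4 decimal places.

Richardson extrapolation on the trapezoidal column (denominator 4−1=3):
R_{3,1} = (4·(-0.762563) − (-0.764250)) / 3 = -0.762001

-0.7620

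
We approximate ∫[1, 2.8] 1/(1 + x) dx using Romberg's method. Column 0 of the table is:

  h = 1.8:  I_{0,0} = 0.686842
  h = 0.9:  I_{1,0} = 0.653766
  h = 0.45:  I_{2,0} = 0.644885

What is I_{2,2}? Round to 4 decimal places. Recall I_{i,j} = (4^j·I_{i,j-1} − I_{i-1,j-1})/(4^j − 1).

0.6419

Richardson extrapolation on the trapezoidal column (denominator 4−1=3):
I_{1,1} = 0.653766 + (0.653766 − 0.686842)/3 = 0.642741
I_{2,1} = 0.644885 + (0.644885 − 0.653766)/3 = 0.641925
I_{2,2} = (16·0.641925 − 0.642741) / 15 = 0.641871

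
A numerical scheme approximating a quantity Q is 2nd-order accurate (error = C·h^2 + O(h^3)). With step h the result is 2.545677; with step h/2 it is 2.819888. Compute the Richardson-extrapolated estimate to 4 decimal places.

Extrapolated value = (4·A(h/2) − A(h)) / (4 − 1)
= (4·2.819888 − 2.545677) / 3
= 8.733875 / 3 = 2.911292

2.9113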